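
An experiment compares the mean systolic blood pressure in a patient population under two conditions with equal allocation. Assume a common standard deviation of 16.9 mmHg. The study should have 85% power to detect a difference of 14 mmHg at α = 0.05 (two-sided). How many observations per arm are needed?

27 per group

For two equal groups, n per group = 2·((z_{α/2} + z_β)·σ/δ)².
z_{α/2} = 1.960; z_β = 1.036 (power 85%).
n = 2 × (2.996 × 16.9 / 14)² = 2 × 13.08 = 26.16
Round up: n = 27 per group.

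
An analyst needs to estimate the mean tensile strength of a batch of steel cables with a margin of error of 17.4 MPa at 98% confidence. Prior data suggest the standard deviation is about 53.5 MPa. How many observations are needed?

For a mean, the margin of error is E = z·σ/√n, so n = (zσ/E)².
At 98% confidence, z = 2.326.
n = (2.326 × 53.5 / 17.4)² = 51.15
Round up: n = 52.

52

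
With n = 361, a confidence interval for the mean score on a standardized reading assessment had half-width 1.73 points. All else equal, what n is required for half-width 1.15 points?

Margin of error scales as 1/√n, so n₂ = n₁·(E₁/E₂)².
n₂ = 361 × (1.73/1.15)² = 361 × 2.263 = 816.94
Round up: n₂ = 817.

817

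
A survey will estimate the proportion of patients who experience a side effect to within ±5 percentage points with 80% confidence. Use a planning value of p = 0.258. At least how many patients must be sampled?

126

For a proportion with margin E = 0.05 at 80% confidence, z = 1.282.
n = p̂(1−p̂)(z/E)² = 0.258 × 0.742 × (1.282/0.05)² = 125.85
Round up: n = 126.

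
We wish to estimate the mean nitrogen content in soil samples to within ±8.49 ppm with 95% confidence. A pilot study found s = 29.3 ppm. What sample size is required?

For a mean, the margin of error is E = z·σ/√n, so n = (zσ/E)².
At 95% confidence, z = 1.960.
n = (1.960 × 29.3 / 8.49)² = 45.75
Round up: n = 46.

46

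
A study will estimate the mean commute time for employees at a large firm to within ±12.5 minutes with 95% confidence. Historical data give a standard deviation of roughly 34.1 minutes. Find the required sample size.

29

For a mean, the margin of error is E = z·σ/√n, so n = (zσ/E)².
At 95% confidence, z = 1.960.
n = (1.960 × 34.1 / 12.5)² = 28.59
Round up: n = 29.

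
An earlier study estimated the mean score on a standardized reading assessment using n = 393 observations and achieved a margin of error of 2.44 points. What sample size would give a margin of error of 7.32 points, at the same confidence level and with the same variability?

n = 44

Margin of error scales as 1/√n, so n₂ = n₁·(E₁/E₂)².
n₂ = 393 × (2.44/7.32)² = 393 × 0.1111 = 43.66
Round up: n₂ = 44.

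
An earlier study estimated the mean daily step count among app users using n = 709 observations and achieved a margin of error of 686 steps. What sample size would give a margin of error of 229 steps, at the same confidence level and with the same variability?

Margin of error scales as 1/√n, so n₂ = n₁·(E₁/E₂)².
n₂ = 709 × (686/229)² = 709 × 8.974 = 6362.57
Round up: n₂ = 6363.

6363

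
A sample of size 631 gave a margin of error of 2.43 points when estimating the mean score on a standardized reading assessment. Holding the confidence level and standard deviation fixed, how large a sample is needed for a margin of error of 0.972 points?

Margin of error scales as 1/√n, so n₂ = n₁·(E₁/E₂)².
n₂ = 631 × (2.43/0.972)² = 631 × 6.25 = 3943.75
Round up: n₂ = 3944.

3944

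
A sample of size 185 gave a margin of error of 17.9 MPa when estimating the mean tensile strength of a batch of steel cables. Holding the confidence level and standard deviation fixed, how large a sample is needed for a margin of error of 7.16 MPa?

Margin of error scales as 1/√n, so n₂ = n₁·(E₁/E₂)².
n₂ = 185 × (17.9/7.16)² = 185 × 6.25 = 1156.25
Round up: n₂ = 1157.

1157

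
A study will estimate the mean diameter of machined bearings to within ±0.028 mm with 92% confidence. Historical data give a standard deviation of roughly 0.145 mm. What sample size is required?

83

For a mean, the margin of error is E = z·σ/√n, so n = (zσ/E)².
At 92% confidence, z = 1.751.
n = (1.751 × 0.145 / 0.028)² = 82.22
Round up: n = 83.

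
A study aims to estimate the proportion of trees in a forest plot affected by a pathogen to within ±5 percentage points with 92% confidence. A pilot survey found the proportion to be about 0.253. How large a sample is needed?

For a proportion with margin E = 0.05 at 92% confidence, z = 1.751.
n = p̂(1−p̂)(z/E)² = 0.253 × 0.747 × (1.751/0.05)² = 231.78
Round up: n = 232.

n = 232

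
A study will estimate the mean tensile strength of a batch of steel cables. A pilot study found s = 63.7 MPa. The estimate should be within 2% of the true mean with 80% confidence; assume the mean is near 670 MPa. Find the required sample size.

n = 38

For a mean, the margin of error is E = z·σ/√n, so n = (zσ/E)².
At 80% confidence, z = 1.282.
E = 2% of 670 = 13.4 MPa.
n = (1.282 × 63.7 / 13.4)² = 37.14
Round up: n = 38.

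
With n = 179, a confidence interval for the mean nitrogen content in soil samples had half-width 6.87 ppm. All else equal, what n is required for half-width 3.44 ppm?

Margin of error scales as 1/√n, so n₂ = n₁·(E₁/E₂)².
n₂ = 179 × (6.87/3.44)² = 179 × 3.988 = 713.85
Round up: n₂ = 714.

n = 714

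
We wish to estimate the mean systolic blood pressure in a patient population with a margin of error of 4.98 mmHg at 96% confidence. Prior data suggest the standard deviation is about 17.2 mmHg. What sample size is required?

51

For a mean, the margin of error is E = z·σ/√n, so n = (zσ/E)².
At 96% confidence, z = 2.054.
n = (2.054 × 17.2 / 4.98)² = 50.33
Round up: n = 51.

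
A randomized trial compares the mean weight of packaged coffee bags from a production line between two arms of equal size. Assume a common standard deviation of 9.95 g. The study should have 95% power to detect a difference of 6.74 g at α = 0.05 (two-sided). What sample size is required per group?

For two equal groups, n per group = 2·((z_{α/2} + z_β)·σ/δ)².
z_{α/2} = 1.960; z_β = 1.645 (power 95%).
n = 2 × (3.605 × 9.95 / 6.74)² = 2 × 28.32 = 56.64
Round up: n = 57 per group.

57 per group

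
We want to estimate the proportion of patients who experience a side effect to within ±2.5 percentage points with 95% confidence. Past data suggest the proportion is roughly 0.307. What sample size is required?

For a proportion with margin E = 0.025 at 95% confidence, z = 1.960.
n = p̂(1−p̂)(z/E)² = 0.307 × 0.693 × (1.960/0.025)² = 1307.69
Round up: n = 1308.

1308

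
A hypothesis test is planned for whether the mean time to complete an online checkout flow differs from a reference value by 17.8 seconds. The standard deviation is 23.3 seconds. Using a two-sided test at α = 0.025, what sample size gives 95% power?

n = 26

For a one-sample z-test, n = ((z_{α/2} + z_β)·σ/δ)².
z_{α/2} = 2.241 (two-sided α = 0.025); z_β = 1.645 (power 95% → β = 0.05).
n = (3.886 × 23.3 / 17.8)² = 25.87
Round up: n = 26.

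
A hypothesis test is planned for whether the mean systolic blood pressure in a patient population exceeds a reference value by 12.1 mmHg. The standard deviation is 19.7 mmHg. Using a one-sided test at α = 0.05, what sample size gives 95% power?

For a one-sample z-test, n = ((z_α + z_β)·σ/δ)².
z_α = 1.645 (one-sided α = 0.05); z_β = 1.645 (power 95% → β = 0.05).
n = (3.290 × 19.7 / 12.1)² = 28.69
Round up: n = 29.

29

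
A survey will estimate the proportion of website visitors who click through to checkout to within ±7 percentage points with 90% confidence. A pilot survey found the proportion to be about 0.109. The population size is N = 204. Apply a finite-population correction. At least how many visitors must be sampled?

For a proportion with margin E = 0.07 at 90% confidence, z = 1.645.
n = p̂(1−p̂)(z/E)² = 0.109 × 0.891 × (1.645/0.07)² = 53.63 — call this n₀.
Finite-population correction with N = 204: n = n₀ / (1 + (n₀−1)/N) = 53.63 / 1.258 = 42.63
Round up: n = 43.

n = 43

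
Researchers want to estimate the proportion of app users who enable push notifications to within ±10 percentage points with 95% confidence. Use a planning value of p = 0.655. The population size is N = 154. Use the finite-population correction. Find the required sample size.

For a proportion with margin E = 0.1 at 95% confidence, z = 1.960.
n = p̂(1−p̂)(z/E)² = 0.655 × 0.345 × (1.960/0.1)² = 86.81 — call this n₀.
Finite-population correction with N = 154: n = n₀ / (1 + (n₀−1)/N) = 86.81 / 1.557 = 55.75
Round up: n = 56.

56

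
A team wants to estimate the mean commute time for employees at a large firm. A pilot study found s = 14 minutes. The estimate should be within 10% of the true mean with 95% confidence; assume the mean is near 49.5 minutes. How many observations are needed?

For a mean, the margin of error is E = z·σ/√n, so n = (zσ/E)².
At 95% confidence, z = 1.960.
E = 10% of 49.5 = 4.95 minutes.
n = (1.960 × 14 / 4.95)² = 30.73
Round up: n = 31.

31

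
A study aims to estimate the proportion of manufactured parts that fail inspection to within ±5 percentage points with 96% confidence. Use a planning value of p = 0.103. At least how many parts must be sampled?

For a proportion with margin E = 0.05 at 96% confidence, z = 2.054.
n = p̂(1−p̂)(z/E)² = 0.103 × 0.897 × (2.054/0.05)² = 155.92
Round up: n = 156.

n = 156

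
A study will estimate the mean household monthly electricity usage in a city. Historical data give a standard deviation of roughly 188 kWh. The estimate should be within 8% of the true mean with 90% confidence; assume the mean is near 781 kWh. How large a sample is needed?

For a mean, the margin of error is E = z·σ/√n, so n = (zσ/E)².
At 90% confidence, z = 1.645.
E = 8% of 781 = 62.48 kWh.
n = (1.645 × 188 / 62.48)² = 24.50
Round up: n = 25.

25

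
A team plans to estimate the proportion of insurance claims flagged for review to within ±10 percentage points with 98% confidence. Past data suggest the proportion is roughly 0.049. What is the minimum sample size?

26

For a proportion with margin E = 0.1 at 98% confidence, z = 2.326.
n = p̂(1−p̂)(z/E)² = 0.049 × 0.951 × (2.326/0.1)² = 25.21
Round up: n = 26.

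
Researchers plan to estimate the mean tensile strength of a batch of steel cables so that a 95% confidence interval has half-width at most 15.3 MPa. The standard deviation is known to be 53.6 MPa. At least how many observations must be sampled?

For a mean, the margin of error is E = z·σ/√n, so n = (zσ/E)².
At 95% confidence, z = 1.960.
n = (1.960 × 53.6 / 15.3)² = 47.15
Round up: n = 48.

48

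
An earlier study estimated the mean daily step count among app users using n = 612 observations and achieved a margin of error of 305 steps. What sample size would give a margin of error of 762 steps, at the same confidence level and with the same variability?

99

Margin of error scales as 1/√n, so n₂ = n₁·(E₁/E₂)².
n₂ = 612 × (305/762)² = 612 × 0.1602 = 98.04
Round up: n₂ = 99.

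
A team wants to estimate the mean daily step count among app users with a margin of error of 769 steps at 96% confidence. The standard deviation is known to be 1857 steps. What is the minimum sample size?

For a mean, the margin of error is E = z·σ/√n, so n = (zσ/E)².
At 96% confidence, z = 2.054.
n = (2.054 × 1857 / 769)² = 24.60
Round up: n = 25.

n = 25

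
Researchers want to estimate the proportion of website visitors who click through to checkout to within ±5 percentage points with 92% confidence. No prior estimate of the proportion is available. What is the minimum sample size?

For a proportion with margin E = 0.05 at 92% confidence, z = 1.751.
With no prior estimate, use p = 0.5, which maximizes p(1−p) at 0.25.
n = 0.25 × (z/E)² = 0.25 × (1.751/0.05)² = 306.60
Round up: n = 307.

307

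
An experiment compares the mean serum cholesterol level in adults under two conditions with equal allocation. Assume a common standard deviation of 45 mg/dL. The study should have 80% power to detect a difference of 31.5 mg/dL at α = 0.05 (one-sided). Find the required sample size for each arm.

For two equal groups, n per group = 2·((z_α + z_β)·σ/δ)².
z_α = 1.645; z_β = 0.842 (power 80%).
n = 2 × (2.487 × 45 / 31.5)² = 2 × 12.62 = 25.24
Round up: n = 26 per group.

26 per group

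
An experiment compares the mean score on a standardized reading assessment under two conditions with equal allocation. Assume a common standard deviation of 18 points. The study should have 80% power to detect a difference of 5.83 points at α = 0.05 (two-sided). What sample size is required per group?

150 per group

For two equal groups, n per group = 2·((z_{α/2} + z_β)·σ/δ)².
z_{α/2} = 1.960; z_β = 0.842 (power 80%).
n = 2 × (2.802 × 18 / 5.83)² = 2 × 74.84 = 149.68
Round up: n = 150 per group.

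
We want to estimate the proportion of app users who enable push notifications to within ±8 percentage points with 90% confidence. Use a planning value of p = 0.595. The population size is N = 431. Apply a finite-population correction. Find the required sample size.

For a proportion with margin E = 0.08 at 90% confidence, z = 1.645.
n = p̂(1−p̂)(z/E)² = 0.595 × 0.405 × (1.645/0.08)² = 101.89 — call this n₀.
Finite-population correction with N = 431: n = n₀ / (1 + (n₀−1)/N) = 101.89 / 1.234 = 82.57
Round up: n = 83.

83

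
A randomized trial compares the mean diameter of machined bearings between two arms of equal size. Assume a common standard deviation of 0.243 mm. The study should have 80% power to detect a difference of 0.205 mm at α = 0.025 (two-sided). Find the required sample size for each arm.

For two equal groups, n per group = 2·((z_{α/2} + z_β)·σ/δ)².
z_{α/2} = 2.241; z_β = 0.842 (power 80%).
n = 2 × (3.083 × 0.243 / 0.205)² = 2 × 13.36 = 26.72
Round up: n = 27 per group.

27 per group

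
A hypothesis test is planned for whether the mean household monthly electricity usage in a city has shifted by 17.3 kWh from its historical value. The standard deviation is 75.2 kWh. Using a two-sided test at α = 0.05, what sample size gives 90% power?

For a one-sample z-test, n = ((z_{α/2} + z_β)·σ/δ)².
z_{α/2} = 1.960 (two-sided α = 0.05); z_β = 1.282 (power 90% → β = 0.1).
n = (3.242 × 75.2 / 17.3)² = 198.60
Round up: n = 199.

199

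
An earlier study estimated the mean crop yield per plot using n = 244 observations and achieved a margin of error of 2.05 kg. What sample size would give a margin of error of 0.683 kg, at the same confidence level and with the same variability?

Margin of error scales as 1/√n, so n₂ = n₁·(E₁/E₂)².
n₂ = 244 × (2.05/0.683)² = 244 × 9.009 = 2198.20
Round up: n₂ = 2199.

2199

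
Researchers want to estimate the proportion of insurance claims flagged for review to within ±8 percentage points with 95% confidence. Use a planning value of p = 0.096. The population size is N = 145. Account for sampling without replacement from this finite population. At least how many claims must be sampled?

For a proportion with margin E = 0.08 at 95% confidence, z = 1.960.
n = p̂(1−p̂)(z/E)² = 0.096 × 0.904 × (1.960/0.08)² = 52.09 — call this n₀.
Finite-population correction with N = 145: n = n₀ / (1 + (n₀−1)/N) = 52.09 / 1.352 = 38.53
Round up: n = 39.

39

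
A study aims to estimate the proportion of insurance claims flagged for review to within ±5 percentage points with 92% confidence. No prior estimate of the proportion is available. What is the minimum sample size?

For a proportion with margin E = 0.05 at 92% confidence, z = 1.751.
With no prior estimate, use p = 0.5, which maximizes p(1−p) at 0.25.
n = 0.25 × (z/E)² = 0.25 × (1.751/0.05)² = 306.60
Round up: n = 307.

307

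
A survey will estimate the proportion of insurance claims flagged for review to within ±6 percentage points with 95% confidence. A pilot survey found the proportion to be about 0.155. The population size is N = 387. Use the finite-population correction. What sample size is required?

n = 103

For a proportion with margin E = 0.06 at 95% confidence, z = 1.960.
n = p̂(1−p̂)(z/E)² = 0.155 × 0.845 × (1.960/0.06)² = 139.76 — call this n₀.
Finite-population correction with N = 387: n = n₀ / (1 + (n₀−1)/N) = 139.76 / 1.359 = 102.84
Round up: n = 103.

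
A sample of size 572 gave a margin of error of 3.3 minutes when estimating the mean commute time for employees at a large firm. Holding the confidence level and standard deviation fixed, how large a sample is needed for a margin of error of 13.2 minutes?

36

Margin of error scales as 1/√n, so n₂ = n₁·(E₁/E₂)².
n₂ = 572 × (3.3/13.2)² = 572 × 0.0625 = 35.75
Round up: n₂ = 36.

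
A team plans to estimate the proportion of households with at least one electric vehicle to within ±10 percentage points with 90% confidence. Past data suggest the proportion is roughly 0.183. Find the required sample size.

41

For a proportion with margin E = 0.1 at 90% confidence, z = 1.645.
n = p̂(1−p̂)(z/E)² = 0.183 × 0.817 × (1.645/0.1)² = 40.46
Round up: n = 41.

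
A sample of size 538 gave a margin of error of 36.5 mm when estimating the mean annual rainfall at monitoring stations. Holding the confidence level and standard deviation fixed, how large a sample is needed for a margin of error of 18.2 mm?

Margin of error scales as 1/√n, so n₂ = n₁·(E₁/E₂)².
n₂ = 538 × (36.5/18.2)² = 538 × 4.022 = 2163.84
Round up: n₂ = 2164.

2164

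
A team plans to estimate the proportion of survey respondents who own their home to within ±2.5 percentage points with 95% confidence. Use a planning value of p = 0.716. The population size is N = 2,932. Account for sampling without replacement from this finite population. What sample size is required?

For a proportion with margin E = 0.025 at 95% confidence, z = 1.960.
n = p̂(1−p̂)(z/E)² = 0.716 × 0.284 × (1.960/0.025)² = 1249.87 — call this n₀.
Finite-population correction with N = 2,932: n = n₀ / (1 + (n₀−1)/N) = 1249.87 / 1.426 = 876.49
Round up: n = 877.

877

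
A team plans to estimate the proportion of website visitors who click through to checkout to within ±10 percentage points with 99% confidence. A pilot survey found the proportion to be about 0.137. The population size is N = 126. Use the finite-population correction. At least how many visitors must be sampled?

For a proportion with margin E = 0.1 at 99% confidence, z = 2.576.
n = p̂(1−p̂)(z/E)² = 0.137 × 0.863 × (2.576/0.1)² = 78.46 — call this n₀.
Finite-population correction with N = 126: n = n₀ / (1 + (n₀−1)/N) = 78.46 / 1.615 = 48.58
Round up: n = 49.

n = 49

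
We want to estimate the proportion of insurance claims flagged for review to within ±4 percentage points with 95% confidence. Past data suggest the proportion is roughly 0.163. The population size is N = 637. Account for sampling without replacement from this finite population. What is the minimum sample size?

For a proportion with margin E = 0.04 at 95% confidence, z = 1.960.
n = p̂(1−p̂)(z/E)² = 0.163 × 0.837 × (1.960/0.04)² = 327.57 — call this n₀.
Finite-population correction with N = 637: n = n₀ / (1 + (n₀−1)/N) = 327.57 / 1.513 = 216.50
Round up: n = 217.

n = 217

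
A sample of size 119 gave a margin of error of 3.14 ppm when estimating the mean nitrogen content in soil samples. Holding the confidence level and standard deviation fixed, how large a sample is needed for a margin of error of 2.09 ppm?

269

Margin of error scales as 1/√n, so n₂ = n₁·(E₁/E₂)².
n₂ = 119 × (3.14/2.09)² = 119 × 2.257 = 268.58
Round up: n₂ = 269.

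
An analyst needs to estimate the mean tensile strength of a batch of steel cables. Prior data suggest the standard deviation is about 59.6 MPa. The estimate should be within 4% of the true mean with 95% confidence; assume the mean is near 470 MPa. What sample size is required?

39

For a mean, the margin of error is E = z·σ/√n, so n = (zσ/E)².
At 95% confidence, z = 1.960.
E = 4% of 470 = 18.8 MPa.
n = (1.960 × 59.6 / 18.8)² = 38.61
Round up: n = 39.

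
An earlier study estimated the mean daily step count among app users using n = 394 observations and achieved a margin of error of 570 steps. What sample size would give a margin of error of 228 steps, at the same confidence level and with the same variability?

2463

Margin of error scales as 1/√n, so n₂ = n₁·(E₁/E₂)².
n₂ = 394 × (570/228)² = 394 × 6.25 = 2462.50
Round up: n₂ = 2463.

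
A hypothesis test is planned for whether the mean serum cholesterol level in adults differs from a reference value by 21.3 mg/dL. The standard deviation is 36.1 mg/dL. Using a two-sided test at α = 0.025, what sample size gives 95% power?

For a one-sample z-test, n = ((z_{α/2} + z_β)·σ/δ)².
z_{α/2} = 2.241 (two-sided α = 0.025); z_β = 1.645 (power 95% → β = 0.05).
n = (3.886 × 36.1 / 21.3)² = 43.38
Round up: n = 44.

n = 44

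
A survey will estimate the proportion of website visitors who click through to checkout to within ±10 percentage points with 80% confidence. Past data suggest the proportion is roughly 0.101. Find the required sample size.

15

For a proportion with margin E = 0.1 at 80% confidence, z = 1.282.
n = p̂(1−p̂)(z/E)² = 0.101 × 0.899 × (1.282/0.1)² = 14.92
Round up: n = 15.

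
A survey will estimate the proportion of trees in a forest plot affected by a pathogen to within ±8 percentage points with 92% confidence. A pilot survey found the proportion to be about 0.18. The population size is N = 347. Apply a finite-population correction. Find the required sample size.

59

For a proportion with margin E = 0.08 at 92% confidence, z = 1.751.
n = p̂(1−p̂)(z/E)² = 0.18 × 0.82 × (1.751/0.08)² = 70.71 — call this n₀.
Finite-population correction with N = 347: n = n₀ / (1 + (n₀−1)/N) = 70.71 / 1.201 = 58.88
Round up: n = 59.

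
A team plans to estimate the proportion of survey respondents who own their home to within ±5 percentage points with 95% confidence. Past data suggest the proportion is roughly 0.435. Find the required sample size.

n = 378

For a proportion with margin E = 0.05 at 95% confidence, z = 1.960.
n = p̂(1−p̂)(z/E)² = 0.435 × 0.565 × (1.960/0.05)² = 377.67
Round up: n = 378.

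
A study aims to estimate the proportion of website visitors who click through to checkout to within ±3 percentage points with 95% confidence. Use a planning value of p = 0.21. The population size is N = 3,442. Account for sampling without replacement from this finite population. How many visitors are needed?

588

For a proportion with margin E = 0.03 at 95% confidence, z = 1.960.
n = p̂(1−p̂)(z/E)² = 0.21 × 0.79 × (1.960/0.03)² = 708.13 — call this n₀.
Finite-population correction with N = 3,442: n = n₀ / (1 + (n₀−1)/N) = 708.13 / 1.205 = 587.66
Round up: n = 588.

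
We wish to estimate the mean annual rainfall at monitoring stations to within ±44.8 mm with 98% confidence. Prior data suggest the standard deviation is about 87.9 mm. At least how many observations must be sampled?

For a mean, the margin of error is E = z·σ/√n, so n = (zσ/E)².
At 98% confidence, z = 2.326.
n = (2.326 × 87.9 / 44.8)² = 20.83
Round up: n = 21.

21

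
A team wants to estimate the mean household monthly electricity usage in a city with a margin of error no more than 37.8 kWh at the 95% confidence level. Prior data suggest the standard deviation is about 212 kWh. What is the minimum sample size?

For a mean, the margin of error is E = z·σ/√n, so n = (zσ/E)².
At 95% confidence, z = 1.960.
n = (1.960 × 212 / 37.8)² = 120.84
Round up: n = 121.

121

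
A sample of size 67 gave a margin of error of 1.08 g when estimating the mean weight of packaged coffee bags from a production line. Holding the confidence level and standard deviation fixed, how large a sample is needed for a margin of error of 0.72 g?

151

Margin of error scales as 1/√n, so n₂ = n₁·(E₁/E₂)².
n₂ = 67 × (1.08/0.72)² = 67 × 2.25 = 150.75
Round up: n₂ = 151.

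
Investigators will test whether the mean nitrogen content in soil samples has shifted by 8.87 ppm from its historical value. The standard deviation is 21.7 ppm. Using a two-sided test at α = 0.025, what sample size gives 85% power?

65

For a one-sample z-test, n = ((z_{α/2} + z_β)·σ/δ)².
z_{α/2} = 2.241 (two-sided α = 0.025); z_β = 1.036 (power 85% → β = 0.15).
n = (3.277 × 21.7 / 8.87)² = 64.27
Round up: n = 65.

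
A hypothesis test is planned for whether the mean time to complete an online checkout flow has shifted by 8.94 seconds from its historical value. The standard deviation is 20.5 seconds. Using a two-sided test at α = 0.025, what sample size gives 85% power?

n = 57

For a one-sample z-test, n = ((z_{α/2} + z_β)·σ/δ)².
z_{α/2} = 2.241 (two-sided α = 0.025); z_β = 1.036 (power 85% → β = 0.15).
n = (3.277 × 20.5 / 8.94)² = 56.47
Round up: n = 57.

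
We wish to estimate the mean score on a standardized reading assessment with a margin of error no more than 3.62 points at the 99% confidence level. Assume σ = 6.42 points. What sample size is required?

21

For a mean, the margin of error is E = z·σ/√n, so n = (zσ/E)².
At 99% confidence, z = 2.576.
n = (2.576 × 6.42 / 3.62)² = 20.87
Round up: n = 21.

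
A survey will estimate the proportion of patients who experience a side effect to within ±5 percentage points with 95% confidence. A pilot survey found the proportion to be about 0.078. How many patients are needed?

n = 111

For a proportion with margin E = 0.05 at 95% confidence, z = 1.960.
n = p̂(1−p̂)(z/E)² = 0.078 × 0.922 × (1.960/0.05)² = 110.51
Round up: n = 111.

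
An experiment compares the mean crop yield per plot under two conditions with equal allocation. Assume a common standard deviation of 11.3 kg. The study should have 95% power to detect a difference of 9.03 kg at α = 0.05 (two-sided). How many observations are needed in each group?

41 per group

For two equal groups, n per group = 2·((z_{α/2} + z_β)·σ/δ)².
z_{α/2} = 1.960; z_β = 1.645 (power 95%).
n = 2 × (3.605 × 11.3 / 9.03)² = 2 × 20.35 = 40.70
Round up: n = 41 per group.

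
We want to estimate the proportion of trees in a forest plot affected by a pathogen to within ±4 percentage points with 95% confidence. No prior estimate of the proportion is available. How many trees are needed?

For a proportion with margin E = 0.04 at 95% confidence, z = 1.960.
With no prior estimate, use p = 0.5, which maximizes p(1−p) at 0.25.
n = 0.25 × (z/E)² = 0.25 × (1.960/0.04)² = 600.25
Round up: n = 601.

601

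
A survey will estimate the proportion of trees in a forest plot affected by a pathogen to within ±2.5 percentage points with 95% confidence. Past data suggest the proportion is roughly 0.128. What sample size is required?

For a proportion with margin E = 0.025 at 95% confidence, z = 1.960.
n = p̂(1−p̂)(z/E)² = 0.128 × 0.872 × (1.960/0.025)² = 686.05
Round up: n = 687.

687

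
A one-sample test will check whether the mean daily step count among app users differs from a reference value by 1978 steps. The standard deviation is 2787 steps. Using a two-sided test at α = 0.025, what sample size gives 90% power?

25

For a one-sample z-test, n = ((z_{α/2} + z_β)·σ/δ)².
z_{α/2} = 2.241 (two-sided α = 0.025); z_β = 1.282 (power 90% → β = 0.1).
n = (3.523 × 2787 / 1978)² = 24.64
Round up: n = 25.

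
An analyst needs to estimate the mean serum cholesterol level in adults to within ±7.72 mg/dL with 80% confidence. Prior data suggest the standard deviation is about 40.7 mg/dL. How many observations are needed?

46

For a mean, the margin of error is E = z·σ/√n, so n = (zσ/E)².
At 80% confidence, z = 1.282.
n = (1.282 × 40.7 / 7.72)² = 45.68
Round up: n = 46.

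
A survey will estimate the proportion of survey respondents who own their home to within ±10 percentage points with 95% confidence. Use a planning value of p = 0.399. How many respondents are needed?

n = 93

For a proportion with margin E = 0.1 at 95% confidence, z = 1.960.
n = p̂(1−p̂)(z/E)² = 0.399 × 0.601 × (1.960/0.1)² = 92.12
Round up: n = 93.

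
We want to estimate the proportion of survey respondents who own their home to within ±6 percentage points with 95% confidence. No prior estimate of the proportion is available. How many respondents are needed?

For a proportion with margin E = 0.06 at 95% confidence, z = 1.960.
With no prior estimate, use p = 0.5, which maximizes p(1−p) at 0.25.
n = 0.25 × (z/E)² = 0.25 × (1.960/0.06)² = 266.78
Round up: n = 267.

267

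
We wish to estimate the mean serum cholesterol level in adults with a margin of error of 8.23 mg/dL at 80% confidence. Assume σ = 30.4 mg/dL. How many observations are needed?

23

For a mean, the margin of error is E = z·σ/√n, so n = (zσ/E)².
At 80% confidence, z = 1.282.
n = (1.282 × 30.4 / 8.23)² = 22.42
Round up: n = 23.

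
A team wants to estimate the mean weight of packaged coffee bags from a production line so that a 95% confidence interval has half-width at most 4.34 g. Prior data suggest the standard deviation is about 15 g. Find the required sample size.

46

For a mean, the margin of error is E = z·σ/√n, so n = (zσ/E)².
At 95% confidence, z = 1.960.
n = (1.960 × 15 / 4.34)² = 45.89
Round up: n = 46.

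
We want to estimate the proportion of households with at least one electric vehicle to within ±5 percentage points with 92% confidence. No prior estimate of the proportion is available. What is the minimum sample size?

For a proportion with margin E = 0.05 at 92% confidence, z = 1.751.
With no prior estimate, use p = 0.5, which maximizes p(1−p) at 0.25.
n = 0.25 × (z/E)² = 0.25 × (1.751/0.05)² = 306.60
Round up: n = 307.

307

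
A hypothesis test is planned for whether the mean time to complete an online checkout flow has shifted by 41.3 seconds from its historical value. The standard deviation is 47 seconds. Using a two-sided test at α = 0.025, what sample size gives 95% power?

For a one-sample z-test, n = ((z_{α/2} + z_β)·σ/δ)².
z_{α/2} = 2.241 (two-sided α = 0.025); z_β = 1.645 (power 95% → β = 0.05).
n = (3.886 × 47 / 41.3)² = 19.56
Round up: n = 20.

20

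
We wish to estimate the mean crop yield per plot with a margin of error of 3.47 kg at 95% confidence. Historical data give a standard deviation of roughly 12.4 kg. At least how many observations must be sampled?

For a mean, the margin of error is E = z·σ/√n, so n = (zσ/E)².
At 95% confidence, z = 1.960.
n = (1.960 × 12.4 / 3.47)² = 49.06
Round up: n = 50.

50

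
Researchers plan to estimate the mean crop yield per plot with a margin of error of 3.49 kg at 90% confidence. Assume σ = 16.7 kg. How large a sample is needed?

For a mean, the margin of error is E = z·σ/√n, so n = (zσ/E)².
At 90% confidence, z = 1.645.
n = (1.645 × 16.7 / 3.49)² = 61.96
Round up: n = 62.

62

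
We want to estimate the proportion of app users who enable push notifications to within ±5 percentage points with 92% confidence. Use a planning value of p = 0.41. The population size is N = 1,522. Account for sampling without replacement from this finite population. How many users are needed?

For a proportion with margin E = 0.05 at 92% confidence, z = 1.751.
n = p̂(1−p̂)(z/E)² = 0.41 × 0.59 × (1.751/0.05)² = 296.67 — call this n₀.
Finite-population correction with N = 1,522: n = n₀ / (1 + (n₀−1)/N) = 296.67 / 1.194 = 248.47
Round up: n = 249.

n = 249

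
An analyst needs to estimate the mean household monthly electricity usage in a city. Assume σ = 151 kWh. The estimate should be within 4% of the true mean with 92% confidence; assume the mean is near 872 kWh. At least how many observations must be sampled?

For a mean, the margin of error is E = z·σ/√n, so n = (zσ/E)².
At 92% confidence, z = 1.751.
E = 4% of 872 = 34.88 kWh.
n = (1.751 × 151 / 34.88)² = 57.46
Round up: n = 58.

n = 58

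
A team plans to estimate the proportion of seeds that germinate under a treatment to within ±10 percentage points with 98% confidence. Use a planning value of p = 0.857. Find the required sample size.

67

For a proportion with margin E = 0.1 at 98% confidence, z = 2.326.
n = p̂(1−p̂)(z/E)² = 0.857 × 0.143 × (2.326/0.1)² = 66.30
Round up: n = 67.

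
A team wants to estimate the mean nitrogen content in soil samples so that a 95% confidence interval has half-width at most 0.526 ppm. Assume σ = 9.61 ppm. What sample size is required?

For a mean, the margin of error is E = z·σ/√n, so n = (zσ/E)².
At 95% confidence, z = 1.960.
n = (1.960 × 9.61 / 0.526)² = 1282.29
Round up: n = 1283.

1283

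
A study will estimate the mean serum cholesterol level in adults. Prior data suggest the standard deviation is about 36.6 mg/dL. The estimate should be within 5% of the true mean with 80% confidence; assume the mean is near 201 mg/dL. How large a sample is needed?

For a mean, the margin of error is E = z·σ/√n, so n = (zσ/E)².
At 80% confidence, z = 1.282.
E = 5% of 201 = 10.05 mg/dL.
n = (1.282 × 36.6 / 10.05)² = 21.80
Round up: n = 22.

22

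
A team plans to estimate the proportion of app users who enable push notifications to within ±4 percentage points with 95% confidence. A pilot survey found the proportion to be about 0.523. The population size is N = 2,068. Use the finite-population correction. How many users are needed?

For a proportion with margin E = 0.04 at 95% confidence, z = 1.960.
n = p̂(1−p̂)(z/E)² = 0.523 × 0.477 × (1.960/0.04)² = 598.98 — call this n₀.
Finite-population correction with N = 2,068: n = n₀ / (1 + (n₀−1)/N) = 598.98 / 1.289 = 464.69
Round up: n = 465.

465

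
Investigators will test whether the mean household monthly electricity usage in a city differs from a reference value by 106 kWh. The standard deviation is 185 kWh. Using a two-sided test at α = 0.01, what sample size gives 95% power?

For a one-sample z-test, n = ((z_{α/2} + z_β)·σ/δ)².
z_{α/2} = 2.576 (two-sided α = 0.01); z_β = 1.645 (power 95% → β = 0.05).
n = (4.221 × 185 / 106)² = 54.27
Round up: n = 55.

55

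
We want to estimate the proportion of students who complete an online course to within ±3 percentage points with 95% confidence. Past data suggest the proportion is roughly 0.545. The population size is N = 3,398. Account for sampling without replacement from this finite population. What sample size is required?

808

For a proportion with margin E = 0.03 at 95% confidence, z = 1.960.
n = p̂(1−p̂)(z/E)² = 0.545 × 0.455 × (1.960/0.03)² = 1058.47 — call this n₀.
Finite-population correction with N = 3,398: n = n₀ / (1 + (n₀−1)/N) = 1058.47 / 1.311 = 807.38
Round up: n = 808.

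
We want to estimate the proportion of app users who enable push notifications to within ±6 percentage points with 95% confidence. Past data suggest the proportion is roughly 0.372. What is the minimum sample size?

For a proportion with margin E = 0.06 at 95% confidence, z = 1.960.
n = p̂(1−p̂)(z/E)² = 0.372 × 0.628 × (1.960/0.06)² = 249.29
Round up: n = 250.

250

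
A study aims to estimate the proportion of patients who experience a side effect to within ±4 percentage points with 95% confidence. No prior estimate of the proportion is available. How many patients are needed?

601

For a proportion with margin E = 0.04 at 95% confidence, z = 1.960.
With no prior estimate, use p = 0.5, which maximizes p(1−p) at 0.25.
n = 0.25 × (z/E)² = 0.25 × (1.960/0.04)² = 600.25
Round up: n = 601.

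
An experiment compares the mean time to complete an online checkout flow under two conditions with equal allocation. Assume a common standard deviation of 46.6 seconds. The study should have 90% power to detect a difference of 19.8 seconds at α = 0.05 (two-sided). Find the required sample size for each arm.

For two equal groups, n per group = 2·((z_{α/2} + z_β)·σ/δ)².
z_{α/2} = 1.960; z_β = 1.282 (power 90%).
n = 2 × (3.242 × 46.6 / 19.8)² = 2 × 58.22 = 116.44
Round up: n = 117 per group.

117 per group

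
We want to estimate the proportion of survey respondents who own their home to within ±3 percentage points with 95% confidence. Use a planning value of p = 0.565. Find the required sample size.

For a proportion with margin E = 0.03 at 95% confidence, z = 1.960.
n = p̂(1−p̂)(z/E)² = 0.565 × 0.435 × (1.960/0.03)² = 1049.08
Round up: n = 1050.

1050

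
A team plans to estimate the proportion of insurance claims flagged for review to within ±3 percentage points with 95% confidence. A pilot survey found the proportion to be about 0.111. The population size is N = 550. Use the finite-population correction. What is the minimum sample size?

239

For a proportion with margin E = 0.03 at 95% confidence, z = 1.960.
n = p̂(1−p̂)(z/E)² = 0.111 × 0.889 × (1.960/0.03)² = 421.21 — call this n₀.
Finite-population correction with N = 550: n = n₀ / (1 + (n₀−1)/N) = 421.21 / 1.764 = 238.78
Round up: n = 239.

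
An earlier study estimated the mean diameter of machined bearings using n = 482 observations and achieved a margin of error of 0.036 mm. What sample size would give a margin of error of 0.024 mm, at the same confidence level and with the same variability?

1085

Margin of error scales as 1/√n, so n₂ = n₁·(E₁/E₂)².
n₂ = 482 × (0.036/0.024)² = 482 × 2.25 = 1084.50
Round up: n₂ = 1085.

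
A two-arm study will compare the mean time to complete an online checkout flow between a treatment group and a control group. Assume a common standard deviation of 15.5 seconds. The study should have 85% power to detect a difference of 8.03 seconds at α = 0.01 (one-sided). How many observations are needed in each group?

For two equal groups, n per group = 2·((z_α + z_β)·σ/δ)².
z_α = 2.326; z_β = 1.036 (power 85%).
n = 2 × (3.362 × 15.5 / 8.03)² = 2 × 42.11 = 84.22
Round up: n = 85 per group.

85 per group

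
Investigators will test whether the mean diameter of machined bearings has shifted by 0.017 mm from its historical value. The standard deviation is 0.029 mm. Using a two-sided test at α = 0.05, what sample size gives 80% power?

23

For a one-sample z-test, n = ((z_{α/2} + z_β)·σ/δ)².
z_{α/2} = 1.960 (two-sided α = 0.05); z_β = 0.842 (power 80% → β = 0.2).
n = (2.802 × 0.029 / 0.017)² = 22.85
Round up: n = 23.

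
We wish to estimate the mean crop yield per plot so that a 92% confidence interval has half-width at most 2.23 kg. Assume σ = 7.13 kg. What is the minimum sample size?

For a mean, the margin of error is E = z·σ/√n, so n = (zσ/E)².
At 92% confidence, z = 1.751.
n = (1.751 × 7.13 / 2.23)² = 31.34
Round up: n = 32.

n = 32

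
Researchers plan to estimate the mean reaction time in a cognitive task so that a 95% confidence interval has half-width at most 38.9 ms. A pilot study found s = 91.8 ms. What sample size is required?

n = 22

For a mean, the margin of error is E = z·σ/√n, so n = (zσ/E)².
At 95% confidence, z = 1.960.
n = (1.960 × 91.8 / 38.9)² = 21.39
Round up: n = 22.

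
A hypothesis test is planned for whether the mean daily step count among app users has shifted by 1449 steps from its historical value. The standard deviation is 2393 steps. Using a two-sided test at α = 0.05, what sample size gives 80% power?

For a one-sample z-test, n = ((z_{α/2} + z_β)·σ/δ)².
z_{α/2} = 1.960 (two-sided α = 0.05); z_β = 0.842 (power 80% → β = 0.2).
n = (2.802 × 2393 / 1449)² = 21.41
Round up: n = 22.

n = 22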